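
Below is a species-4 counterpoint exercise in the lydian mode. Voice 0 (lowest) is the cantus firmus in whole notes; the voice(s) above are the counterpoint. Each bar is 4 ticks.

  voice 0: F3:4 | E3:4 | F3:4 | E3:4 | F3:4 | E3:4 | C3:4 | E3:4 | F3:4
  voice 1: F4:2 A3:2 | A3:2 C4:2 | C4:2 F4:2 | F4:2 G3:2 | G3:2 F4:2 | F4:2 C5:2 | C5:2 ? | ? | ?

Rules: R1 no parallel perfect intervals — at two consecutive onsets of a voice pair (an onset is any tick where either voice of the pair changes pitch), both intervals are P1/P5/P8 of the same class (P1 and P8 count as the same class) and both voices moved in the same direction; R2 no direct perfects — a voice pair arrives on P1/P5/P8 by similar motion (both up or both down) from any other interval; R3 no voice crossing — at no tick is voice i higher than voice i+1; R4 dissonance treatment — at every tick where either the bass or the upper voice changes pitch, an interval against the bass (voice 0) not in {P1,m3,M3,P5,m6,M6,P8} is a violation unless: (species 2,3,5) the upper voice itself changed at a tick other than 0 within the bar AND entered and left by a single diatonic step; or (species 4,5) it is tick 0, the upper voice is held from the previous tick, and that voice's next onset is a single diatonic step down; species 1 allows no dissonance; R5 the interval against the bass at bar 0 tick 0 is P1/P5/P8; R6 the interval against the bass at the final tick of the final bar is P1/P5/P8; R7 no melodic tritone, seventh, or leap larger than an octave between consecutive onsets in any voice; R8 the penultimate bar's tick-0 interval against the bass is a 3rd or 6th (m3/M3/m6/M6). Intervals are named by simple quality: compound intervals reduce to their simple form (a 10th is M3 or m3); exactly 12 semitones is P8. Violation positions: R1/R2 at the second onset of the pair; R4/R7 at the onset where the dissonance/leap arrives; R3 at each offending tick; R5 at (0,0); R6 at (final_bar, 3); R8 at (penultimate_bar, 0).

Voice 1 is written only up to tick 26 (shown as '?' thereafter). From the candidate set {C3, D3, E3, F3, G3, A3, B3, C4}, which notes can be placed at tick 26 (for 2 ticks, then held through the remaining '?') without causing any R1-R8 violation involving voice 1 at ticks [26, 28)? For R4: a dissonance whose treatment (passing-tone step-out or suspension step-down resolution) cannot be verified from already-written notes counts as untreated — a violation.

{C4}

C3: violates R7
D3: violates R4,R7
E3: violates R7
F3: violates R4,R7
G3: violates R7
A3: violates R7
B3: violates R4,R7
C4: legal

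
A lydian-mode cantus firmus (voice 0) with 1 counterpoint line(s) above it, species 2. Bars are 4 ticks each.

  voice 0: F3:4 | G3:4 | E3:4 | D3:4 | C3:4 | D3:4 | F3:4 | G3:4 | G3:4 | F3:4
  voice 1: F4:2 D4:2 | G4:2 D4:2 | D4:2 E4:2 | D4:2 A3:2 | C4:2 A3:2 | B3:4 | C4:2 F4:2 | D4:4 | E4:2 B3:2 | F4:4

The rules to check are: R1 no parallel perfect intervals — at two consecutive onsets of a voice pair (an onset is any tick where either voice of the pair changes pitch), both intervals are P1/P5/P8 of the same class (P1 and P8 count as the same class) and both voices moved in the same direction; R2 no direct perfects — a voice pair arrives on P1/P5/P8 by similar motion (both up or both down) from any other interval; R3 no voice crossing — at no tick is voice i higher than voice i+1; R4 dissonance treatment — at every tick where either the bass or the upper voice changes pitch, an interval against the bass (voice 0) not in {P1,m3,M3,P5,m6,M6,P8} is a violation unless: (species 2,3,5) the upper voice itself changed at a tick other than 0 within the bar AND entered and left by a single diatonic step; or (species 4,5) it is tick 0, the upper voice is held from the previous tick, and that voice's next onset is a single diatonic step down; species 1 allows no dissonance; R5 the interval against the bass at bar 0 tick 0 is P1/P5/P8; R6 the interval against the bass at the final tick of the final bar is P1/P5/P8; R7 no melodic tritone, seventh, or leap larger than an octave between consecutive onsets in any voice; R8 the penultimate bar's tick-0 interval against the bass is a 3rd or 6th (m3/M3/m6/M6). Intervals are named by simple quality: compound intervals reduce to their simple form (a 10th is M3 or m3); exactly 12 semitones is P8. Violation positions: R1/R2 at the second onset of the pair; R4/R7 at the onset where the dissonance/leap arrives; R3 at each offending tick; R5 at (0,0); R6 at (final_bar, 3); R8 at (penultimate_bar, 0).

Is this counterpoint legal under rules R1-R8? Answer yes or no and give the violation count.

bar 0: v0=F3 v1=F4 (P8)
bar 1: v0=G3 v1=G4 (P8)
bar 2: v0=E3 v1=D4 (m7)
bar 3: v0=D3 v1=D4 (P8)
bar 4: v0=C3 v1=C4 (P8)
bar 5: v0=D3 v1=B3 (M6)
bar 6: v0=F3 v1=C4 (P5)
bar 7: v0=G3 v1=D4 (P5)
bar 8: v0=G3 v1=E4 (M6)
bar 9: v0=F3 v1=F4 (P8)
  R2 @ bar1.0: F3/D4 M6 -> G3/G4 P8 similar
  R4 @ bar2.0: E3/D4 m7 untreated
  R1 @ bar3.0: E3/E4 P8 -> D3/D4 P8 similar
  R2 @ bar6.0: D3/B3 M6 -> F3/C4 P5 similar
  R7 @ bar9.0: B3->F4 leap 6st

No (5 violations)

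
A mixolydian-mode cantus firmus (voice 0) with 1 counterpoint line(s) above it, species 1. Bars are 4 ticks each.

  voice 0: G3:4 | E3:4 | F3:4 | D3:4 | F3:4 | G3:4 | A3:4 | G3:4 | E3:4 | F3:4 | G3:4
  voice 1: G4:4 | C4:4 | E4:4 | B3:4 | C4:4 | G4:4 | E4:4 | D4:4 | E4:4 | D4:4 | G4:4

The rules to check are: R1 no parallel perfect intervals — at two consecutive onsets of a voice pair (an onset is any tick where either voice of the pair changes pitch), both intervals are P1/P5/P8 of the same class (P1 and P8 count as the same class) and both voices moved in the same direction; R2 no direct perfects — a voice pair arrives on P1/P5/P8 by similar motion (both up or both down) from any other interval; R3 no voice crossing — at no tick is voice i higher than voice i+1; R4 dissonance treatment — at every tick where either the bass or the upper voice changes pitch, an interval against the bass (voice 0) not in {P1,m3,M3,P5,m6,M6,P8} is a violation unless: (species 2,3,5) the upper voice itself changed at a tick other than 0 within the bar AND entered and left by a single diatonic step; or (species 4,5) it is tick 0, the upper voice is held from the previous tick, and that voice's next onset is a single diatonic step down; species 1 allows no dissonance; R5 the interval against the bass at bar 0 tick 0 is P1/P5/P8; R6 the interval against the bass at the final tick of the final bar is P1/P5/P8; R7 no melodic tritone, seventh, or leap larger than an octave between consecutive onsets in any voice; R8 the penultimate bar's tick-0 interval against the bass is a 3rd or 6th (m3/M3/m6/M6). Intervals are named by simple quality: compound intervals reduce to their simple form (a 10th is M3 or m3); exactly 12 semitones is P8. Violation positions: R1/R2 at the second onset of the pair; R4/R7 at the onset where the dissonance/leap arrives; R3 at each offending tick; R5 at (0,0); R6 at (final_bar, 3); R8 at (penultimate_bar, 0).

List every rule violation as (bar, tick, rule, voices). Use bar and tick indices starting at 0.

(2, 0, R4, (0, 1))
(4, 0, R2, (0, 1))
(5, 0, R2, (0, 1))
(7, 0, R1, (0, 1))
(10, 0, R2, (0, 1))

bar 0: v0=G3 v1=G4 downbeat P8
bar 1: v0=E3 v1=C4 downbeat m6
bar 2: v0=F3 v1=E4 downbeat M7
bar 3: v0=D3 v1=B3 downbeat M6
bar 4: v0=F3 v1=C4 downbeat P5
bar 5: v0=G3 v1=G4 downbeat P8
bar 6: v0=A3 v1=E4 downbeat P5
bar 7: v0=G3 v1=D4 downbeat P5
bar 8: v0=E3 v1=E4 downbeat P8
bar 9: v0=F3 v1=D4 downbeat M6
bar 10: v0=G3 v1=G4 downbeat P8
  -> R4 @ bar 2 tick 0 v(0, 1): F3/E4 M7 untreated
  -> R2 @ bar 4 tick 0 v(0, 1): D3/B3 M6 -> F3/C4 P5 similar
  -> R2 @ bar 5 tick 0 v(0, 1): F3/C4 P5 -> G3/G4 P8 similar
  -> R1 @ bar 7 tick 0 v(0, 1): A3/E4 P5 -> G3/D4 P5 similar
  -> R2 @ bar 10 tick 0 v(0, 1): F3/D4 M6 -> G3/G4 P8 similar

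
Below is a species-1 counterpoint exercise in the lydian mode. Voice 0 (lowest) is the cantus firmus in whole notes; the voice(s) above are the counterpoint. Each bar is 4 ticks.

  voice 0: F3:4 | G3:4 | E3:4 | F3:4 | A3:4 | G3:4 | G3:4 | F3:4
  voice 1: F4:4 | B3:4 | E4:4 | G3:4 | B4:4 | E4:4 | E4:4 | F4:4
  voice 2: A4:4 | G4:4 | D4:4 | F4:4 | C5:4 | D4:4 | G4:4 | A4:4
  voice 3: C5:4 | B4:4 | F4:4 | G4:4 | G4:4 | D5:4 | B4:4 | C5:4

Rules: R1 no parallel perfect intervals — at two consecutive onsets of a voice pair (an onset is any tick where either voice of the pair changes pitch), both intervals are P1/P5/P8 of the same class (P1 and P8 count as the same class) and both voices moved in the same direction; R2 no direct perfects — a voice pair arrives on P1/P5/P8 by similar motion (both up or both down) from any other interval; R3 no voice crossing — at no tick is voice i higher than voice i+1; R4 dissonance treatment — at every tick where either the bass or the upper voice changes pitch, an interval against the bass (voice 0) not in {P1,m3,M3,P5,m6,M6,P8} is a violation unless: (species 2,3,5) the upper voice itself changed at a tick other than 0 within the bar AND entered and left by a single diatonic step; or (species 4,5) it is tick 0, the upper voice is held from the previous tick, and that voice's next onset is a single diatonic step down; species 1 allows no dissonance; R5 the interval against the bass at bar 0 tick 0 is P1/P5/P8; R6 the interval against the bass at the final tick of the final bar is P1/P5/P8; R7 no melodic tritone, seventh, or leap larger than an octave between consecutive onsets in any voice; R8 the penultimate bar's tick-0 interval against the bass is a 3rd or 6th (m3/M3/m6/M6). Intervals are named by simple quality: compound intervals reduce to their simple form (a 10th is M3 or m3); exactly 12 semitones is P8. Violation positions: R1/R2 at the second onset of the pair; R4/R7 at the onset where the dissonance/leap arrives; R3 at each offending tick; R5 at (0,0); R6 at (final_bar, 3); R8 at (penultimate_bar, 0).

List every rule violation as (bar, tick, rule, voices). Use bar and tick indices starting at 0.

bar 0: v0=F3 v1=F4 v2=A4 v3=C5 downbeat P5
bar 1: v0=G3 v1=B3 v2=G4 v3=B4 downbeat M3
bar 2: v0=E3 v1=E4 v2=D4 v3=F4 downbeat m2
bar 3: v0=F3 v1=G3 v2=F4 v3=G4 downbeat M2
bar 4: v0=A3 v1=B4 v2=C5 v3=G4 downbeat m7
bar 5: v0=G3 v1=E4 v2=D4 v3=D5 downbeat P5
bar 6: v0=G3 v1=E4 v2=G4 v3=B4 downbeat M3
bar 7: v0=F3 v1=F4 v2=A4 v3=C5 downbeat P5
  -> R5 @ bar 0 tick 0 v(0, 2): opens on M3
  -> R2 @ bar 1 tick 0 v(1, 3): F4/C5 P5 -> B3/B4 P8 similar
  -> R7 @ bar 1 tick 0 v(1,): F4->B3 leap 6st
  -> R3 @ bar 2 tick 0 v(1, 2): E4 above D4
  -> R4 @ bar 2 tick 0 v(0, 2): E3/D4 m7 untreated
  -> R4 @ bar 2 tick 0 v(0, 3): E3/F4 m2 untreated
  -> R7 @ bar 2 tick 0 v(3,): B4->F4 leap 6st
  -> R3 @ bar 2 tick 1 v(1, 2): E4 above D4
  -> R3 @ bar 2 tick 2 v(1, 2): E4 above D4
  -> R3 @ bar 2 tick 3 v(1, 2): E4 above D4
  -> R2 @ bar 3 tick 0 v(0, 2): E3/D4 m7 -> F3/F4 P8 similar
  -> R4 @ bar 3 tick 0 v(0, 1): F3/G3 M2 untreated
  -> R4 @ bar 3 tick 0 v(0, 3): F3/G4 M2 untreated
  -> R3 @ bar 4 tick 0 v(2, 3): C5 above G4
  -> R4 @ bar 4 tick 0 v(0, 1): A3/B4 M2 untreated
  -> R4 @ bar 4 tick 0 v(0, 3): A3/G4 m7 untreated
  -> R7 @ bar 4 tick 0 v(1,): G3->B4 leap 16st
  -> R3 @ bar 4 tick 1 v(2, 3): C5 above G4
  -> R3 @ bar 4 tick 2 v(2, 3): C5 above G4
  -> R3 @ bar 4 tick 3 v(2, 3): C5 above G4
  -> R2 @ bar 5 tick 0 v(0, 2): A3/C5 m3 -> G3/D4 P5 similar
  -> R3 @ bar 5 tick 0 v(1, 2): E4 above D4
  -> R7 @ bar 5 tick 0 v(2,): C5->D4 leap 10st
  -> R3 @ bar 5 tick 1 v(1, 2): E4 above D4
  -> R3 @ bar 5 tick 2 v(1, 2): E4 above D4
  -> R3 @ bar 5 tick 3 v(1, 2): E4 above D4
  -> R8 @ bar 6 tick 0 v(0, 2): penult P8 not 3rd/6th
  -> R1 @ bar 7 tick 0 v(1, 3): E4/B4 P5 -> F4/C5 P5 similar
  -> R6 @ bar 7 tick 3 v(0, 2): closes on M3

(0, 0, R5, (0, 2))
(1, 0, R2, (1, 3))
(1, 0, R7, (1,))
(2, 0, R3, (1, 2))
(2, 0, R4, (0, 2))
(2, 0, R4, (0, 3))
(2, 0, R7, (3,))
(2, 1, R3, (1, 2))
(2, 2, R3, (1, 2))
(2, 3, R3, (1, 2))
(3, 0, R2, (0, 2))
(3, 0, R4, (0, 1))
(3, 0, R4, (0, 3))
(4, 0, R3, (2, 3))
(4, 0, R4, (0, 1))
(4, 0, R4, (0, 3))
(4, 0, R7, (1,))
(4, 1, R3, (2, 3))
(4, 2, R3, (2, 3))
(4, 3, R3, (2, 3))
(5, 0, R2, (0, 2))
(5, 0, R3, (1, 2))
(5, 0, R7, (2,))
(5, 1, R3, (1, 2))
(5, 2, R3, (1, 2))
(5, 3, R3, (1, 2))
(6, 0, R8, (0, 2))
(7, 0, R1, (1, 3))
(7, 3, R6, (0, 2))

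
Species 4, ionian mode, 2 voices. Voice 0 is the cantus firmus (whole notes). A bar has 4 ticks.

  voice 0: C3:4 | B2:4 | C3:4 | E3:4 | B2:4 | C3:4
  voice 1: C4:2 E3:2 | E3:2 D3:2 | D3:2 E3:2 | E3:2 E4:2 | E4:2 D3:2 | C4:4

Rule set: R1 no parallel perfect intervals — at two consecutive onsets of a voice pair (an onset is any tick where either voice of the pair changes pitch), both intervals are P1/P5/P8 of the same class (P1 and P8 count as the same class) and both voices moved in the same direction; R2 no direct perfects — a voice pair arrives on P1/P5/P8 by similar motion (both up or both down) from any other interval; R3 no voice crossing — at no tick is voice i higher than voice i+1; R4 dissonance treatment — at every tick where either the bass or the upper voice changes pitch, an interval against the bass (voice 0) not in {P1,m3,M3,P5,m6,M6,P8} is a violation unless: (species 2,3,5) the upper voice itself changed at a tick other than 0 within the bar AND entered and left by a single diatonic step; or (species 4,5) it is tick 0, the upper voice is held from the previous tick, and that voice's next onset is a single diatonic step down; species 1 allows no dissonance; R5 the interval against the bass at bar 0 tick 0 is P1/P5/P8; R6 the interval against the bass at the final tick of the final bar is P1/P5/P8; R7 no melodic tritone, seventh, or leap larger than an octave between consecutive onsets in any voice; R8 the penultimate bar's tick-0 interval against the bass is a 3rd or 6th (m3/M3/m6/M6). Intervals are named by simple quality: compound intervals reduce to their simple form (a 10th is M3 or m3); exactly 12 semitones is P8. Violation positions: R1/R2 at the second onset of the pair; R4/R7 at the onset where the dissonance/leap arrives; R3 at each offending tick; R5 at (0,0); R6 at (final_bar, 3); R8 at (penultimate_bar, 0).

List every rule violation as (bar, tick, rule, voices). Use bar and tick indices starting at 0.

(2, 0, R4, (0, 1))
(4, 0, R4, (0, 1))
(4, 0, R8, (0, 1))
(4, 2, R7, (1,))
(5, 0, R2, (0, 1))
(5, 0, R7, (1,))

bar 0: v0=C3 v1=C4 downbeat P8
bar 1: v0=B2 v1=E3 downbeat P4
bar 2: v0=C3 v1=D3 downbeat M2
bar 3: v0=E3 v1=E3 downbeat P1
bar 4: v0=B2 v1=E4 downbeat P4
bar 5: v0=C3 v1=C4 downbeat P8
  -> R4 @ bar 2 tick 0 v(0, 1): C3/D3 M2 untreated
  -> R4 @ bar 4 tick 0 v(0, 1): B2/E4 P4 untreated
  -> R8 @ bar 4 tick 0 v(0, 1): penult P4 not 3rd/6th
  -> R7 @ bar 4 tick 2 v(1,): E4->D3 leap 14st
  -> R2 @ bar 5 tick 0 v(0, 1): B2/D3 m3 -> C3/C4 P8 similar
  -> R7 @ bar 5 tick 0 v(1,): D3->C4 leap 10st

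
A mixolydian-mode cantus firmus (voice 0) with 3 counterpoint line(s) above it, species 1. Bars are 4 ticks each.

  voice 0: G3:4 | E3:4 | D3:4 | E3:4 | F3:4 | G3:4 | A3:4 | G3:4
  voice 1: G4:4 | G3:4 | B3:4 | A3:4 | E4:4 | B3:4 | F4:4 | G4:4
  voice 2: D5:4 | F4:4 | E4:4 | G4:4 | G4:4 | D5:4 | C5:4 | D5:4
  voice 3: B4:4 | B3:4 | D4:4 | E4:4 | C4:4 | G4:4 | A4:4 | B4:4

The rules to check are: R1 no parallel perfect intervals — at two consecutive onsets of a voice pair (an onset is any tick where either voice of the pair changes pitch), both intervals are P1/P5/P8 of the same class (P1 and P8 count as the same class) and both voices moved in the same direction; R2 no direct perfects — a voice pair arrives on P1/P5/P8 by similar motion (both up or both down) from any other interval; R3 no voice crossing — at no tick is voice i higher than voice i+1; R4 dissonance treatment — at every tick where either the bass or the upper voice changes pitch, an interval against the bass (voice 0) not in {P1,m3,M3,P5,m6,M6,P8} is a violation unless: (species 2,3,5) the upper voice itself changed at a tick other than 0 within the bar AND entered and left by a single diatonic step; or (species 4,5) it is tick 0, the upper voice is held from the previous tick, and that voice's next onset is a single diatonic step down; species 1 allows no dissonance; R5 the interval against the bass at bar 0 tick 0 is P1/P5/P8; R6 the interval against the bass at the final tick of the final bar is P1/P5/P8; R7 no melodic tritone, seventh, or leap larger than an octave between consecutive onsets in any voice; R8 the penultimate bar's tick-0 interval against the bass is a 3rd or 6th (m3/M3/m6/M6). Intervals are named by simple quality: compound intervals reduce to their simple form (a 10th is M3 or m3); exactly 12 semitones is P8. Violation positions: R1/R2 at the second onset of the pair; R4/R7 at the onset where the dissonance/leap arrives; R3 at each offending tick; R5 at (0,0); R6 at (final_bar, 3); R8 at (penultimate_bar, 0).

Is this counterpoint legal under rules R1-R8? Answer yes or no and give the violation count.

bar 0: v0=G3 v1=G4 v2=D5 v3=B4 (M3)
bar 1: v0=E3 v1=G3 v2=F4 v3=B3 (P5)
bar 2: v0=D3 v1=B3 v2=E4 v3=D4 (P8)
bar 3: v0=E3 v1=A3 v2=G4 v3=E4 (P8)
bar 4: v0=F3 v1=E4 v2=G4 v3=C4 (P5)
bar 5: v0=G3 v1=B3 v2=D5 v3=G4 (P8)
bar 6: v0=A3 v1=F4 v2=C5 v3=A4 (P8)
bar 7: v0=G3 v1=G4 v2=D5 v3=B4 (M3)
  R3 @ bar0.0: D5 above B4
  R5 @ bar0.0: opens on M3
  R3 @ bar0.1: D5 above B4
  R3 @ bar0.2: D5 above B4
  R3 @ bar0.3: D5 above B4
  R2 @ bar1.0: G3/B4 M3 -> E3/B3 P5 similar
  R3 @ bar1.0: F4 above B3
  R4 @ bar1.0: E3/F4 m2 untreated
  R3 @ bar1.1: F4 above B3
  R3 @ bar1.2: F4 above B3
  R3 @ bar1.3: F4 above B3
  R3 @ bar2.0: E4 above D4
  R4 @ bar2.0: D3/E4 M2 untreated
  R3 @ bar2.1: E4 above D4
  R3 @ bar2.2: E4 above D4
  R3 @ bar2.3: E4 above D4
  R1 @ bar3.0: D3/D4 P8 -> E3/E4 P8 similar
  R3 @ bar3.0: G4 above E4
  R4 @ bar3.0: E3/A3 P4 untreated
  R3 @ bar3.1: G4 above E4
  R3 @ bar3.2: G4 above E4
  R3 @ bar3.3: G4 above E4
  R3 @ bar4.0: G4 above C4
  R4 @ bar4.0: F3/E4 M7 untreated
  R4 @ bar4.0: F3/G4 M2 untreated
  R3 @ bar4.1: G4 above C4
  R3 @ bar4.2: G4 above C4
  R3 @ bar4.3: G4 above C4
  R1 @ bar5.0: G4/C4 P5 -> D5/G4 P5 similar
  R2 @ bar5.0: F3/G4 M2 -> G3/D5 P5 similar
  R2 @ bar5.0: F3/C4 P5 -> G3/G4 P8 similar
  R3 @ bar5.0: D5 above G4
  R3 @ bar5.1: D5 above G4
  R3 @ bar5.2: D5 above G4
  R3 @ bar5.3: D5 above G4
  R1 @ bar6.0: G3/G4 P8 -> A3/A4 P8 similar
  R3 @ bar6.0: C5 above A4
  R7 @ bar6.0: B3->F4 leap 6st
  R8 @ bar6.0: penult P8 not 3rd/6th
  R3 @ bar6.1: C5 above A4
  R3 @ bar6.2: C5 above A4
  R3 @ bar6.3: C5 above A4
  R1 @ bar7.0: F4/C5 P5 -> G4/D5 P5 similar
  R3 @ bar7.0: D5 above B4
  R3 @ bar7.1: D5 above B4
  R3 @ bar7.2: D5 above B4
  R3 @ bar7.3: D5 above B4
  R6 @ bar7.3: closes on M3

No (48 violations)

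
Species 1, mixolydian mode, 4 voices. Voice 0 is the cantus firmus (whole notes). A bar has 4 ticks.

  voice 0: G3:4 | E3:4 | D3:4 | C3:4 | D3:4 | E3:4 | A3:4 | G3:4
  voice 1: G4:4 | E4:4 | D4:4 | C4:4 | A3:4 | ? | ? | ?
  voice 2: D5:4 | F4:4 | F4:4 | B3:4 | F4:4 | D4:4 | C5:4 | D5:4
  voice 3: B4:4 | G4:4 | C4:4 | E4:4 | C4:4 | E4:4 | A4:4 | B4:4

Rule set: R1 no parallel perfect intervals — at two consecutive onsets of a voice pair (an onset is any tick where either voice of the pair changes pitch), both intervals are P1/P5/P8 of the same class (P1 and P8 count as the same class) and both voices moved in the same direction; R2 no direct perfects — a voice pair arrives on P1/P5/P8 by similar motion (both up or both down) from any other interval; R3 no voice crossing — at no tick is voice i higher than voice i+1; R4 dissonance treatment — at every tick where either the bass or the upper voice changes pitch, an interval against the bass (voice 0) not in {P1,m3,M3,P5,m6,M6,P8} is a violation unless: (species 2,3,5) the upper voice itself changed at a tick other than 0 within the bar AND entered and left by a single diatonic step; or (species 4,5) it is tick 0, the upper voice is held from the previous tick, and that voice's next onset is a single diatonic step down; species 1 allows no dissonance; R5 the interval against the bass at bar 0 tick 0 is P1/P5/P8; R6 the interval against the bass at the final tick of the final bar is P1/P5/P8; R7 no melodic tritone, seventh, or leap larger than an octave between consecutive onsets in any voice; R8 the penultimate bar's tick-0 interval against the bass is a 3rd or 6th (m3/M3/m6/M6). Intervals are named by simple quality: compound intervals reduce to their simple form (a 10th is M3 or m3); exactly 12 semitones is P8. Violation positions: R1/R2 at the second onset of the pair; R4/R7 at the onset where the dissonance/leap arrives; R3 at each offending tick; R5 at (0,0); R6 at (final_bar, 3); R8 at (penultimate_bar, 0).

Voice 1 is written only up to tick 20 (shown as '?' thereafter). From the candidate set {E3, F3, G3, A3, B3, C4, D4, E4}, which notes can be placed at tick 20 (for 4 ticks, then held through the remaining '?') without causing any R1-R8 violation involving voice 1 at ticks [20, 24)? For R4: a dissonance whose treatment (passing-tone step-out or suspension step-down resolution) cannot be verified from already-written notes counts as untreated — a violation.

E3: legal
F3: violates R4
G3: violates R2
A3: violates R4
B3: violates R1
C4: legal
D4: violates R4
E4: violates R2,R3

{C4, E3}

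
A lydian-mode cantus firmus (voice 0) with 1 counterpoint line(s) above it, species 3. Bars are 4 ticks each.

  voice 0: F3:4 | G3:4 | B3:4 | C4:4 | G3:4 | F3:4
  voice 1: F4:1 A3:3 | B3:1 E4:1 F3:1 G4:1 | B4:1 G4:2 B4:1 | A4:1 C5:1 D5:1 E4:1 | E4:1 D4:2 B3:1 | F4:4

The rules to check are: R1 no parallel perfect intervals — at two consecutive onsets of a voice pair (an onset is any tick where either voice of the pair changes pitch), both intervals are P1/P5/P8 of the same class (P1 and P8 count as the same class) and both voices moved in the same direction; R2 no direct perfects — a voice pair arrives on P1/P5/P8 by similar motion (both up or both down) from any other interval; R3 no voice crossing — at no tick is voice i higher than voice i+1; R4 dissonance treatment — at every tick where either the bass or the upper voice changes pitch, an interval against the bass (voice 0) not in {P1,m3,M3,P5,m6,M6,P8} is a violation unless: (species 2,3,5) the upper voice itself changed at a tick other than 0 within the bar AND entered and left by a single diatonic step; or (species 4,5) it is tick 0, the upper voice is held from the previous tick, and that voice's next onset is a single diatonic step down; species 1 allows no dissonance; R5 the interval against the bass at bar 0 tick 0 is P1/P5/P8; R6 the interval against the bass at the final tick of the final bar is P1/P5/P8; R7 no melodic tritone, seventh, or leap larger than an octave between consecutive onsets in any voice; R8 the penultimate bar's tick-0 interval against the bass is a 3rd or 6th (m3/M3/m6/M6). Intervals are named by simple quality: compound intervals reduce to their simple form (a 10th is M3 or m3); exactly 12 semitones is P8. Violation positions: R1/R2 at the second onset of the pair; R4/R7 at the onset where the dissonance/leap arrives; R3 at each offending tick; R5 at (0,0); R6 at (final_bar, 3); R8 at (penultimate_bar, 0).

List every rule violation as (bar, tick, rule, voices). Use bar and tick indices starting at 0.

bar 0: v0=F3 v1=F4 downbeat P8
bar 1: v0=G3 v1=B3 downbeat M3
bar 2: v0=B3 v1=B4 downbeat P8
bar 3: v0=C4 v1=A4 downbeat M6
bar 4: v0=G3 v1=E4 downbeat M6
bar 5: v0=F3 v1=F4 downbeat P8
  -> R3 @ bar 1 tick 2 v(0, 1): G3 above F3
  -> R4 @ bar 1 tick 2 v(0, 1): G3/F3 M2 untreated
  -> R7 @ bar 1 tick 2 v(1,): E4->F3 leap 11st
  -> R7 @ bar 1 tick 3 v(1,): F3->G4 leap 14st
  -> R1 @ bar 2 tick 0 v(0, 1): G3/G4 P8 -> B3/B4 P8 similar
  -> R4 @ bar 3 tick 2 v(0, 1): C4/D5 M2 untreated
  -> R7 @ bar 3 tick 3 v(1,): D5->E4 leap 10st
  -> R7 @ bar 5 tick 0 v(1,): B3->F4 leap 6st

(1, 2, R3, (0, 1))
(1, 2, R4, (0, 1))
(1, 2, R7, (1,))
(1, 3, R7, (1,))
(2, 0, R1, (0, 1))
(3, 2, R4, (0, 1))
(3, 3, R7, (1,))
(5, 0, R7, (1,))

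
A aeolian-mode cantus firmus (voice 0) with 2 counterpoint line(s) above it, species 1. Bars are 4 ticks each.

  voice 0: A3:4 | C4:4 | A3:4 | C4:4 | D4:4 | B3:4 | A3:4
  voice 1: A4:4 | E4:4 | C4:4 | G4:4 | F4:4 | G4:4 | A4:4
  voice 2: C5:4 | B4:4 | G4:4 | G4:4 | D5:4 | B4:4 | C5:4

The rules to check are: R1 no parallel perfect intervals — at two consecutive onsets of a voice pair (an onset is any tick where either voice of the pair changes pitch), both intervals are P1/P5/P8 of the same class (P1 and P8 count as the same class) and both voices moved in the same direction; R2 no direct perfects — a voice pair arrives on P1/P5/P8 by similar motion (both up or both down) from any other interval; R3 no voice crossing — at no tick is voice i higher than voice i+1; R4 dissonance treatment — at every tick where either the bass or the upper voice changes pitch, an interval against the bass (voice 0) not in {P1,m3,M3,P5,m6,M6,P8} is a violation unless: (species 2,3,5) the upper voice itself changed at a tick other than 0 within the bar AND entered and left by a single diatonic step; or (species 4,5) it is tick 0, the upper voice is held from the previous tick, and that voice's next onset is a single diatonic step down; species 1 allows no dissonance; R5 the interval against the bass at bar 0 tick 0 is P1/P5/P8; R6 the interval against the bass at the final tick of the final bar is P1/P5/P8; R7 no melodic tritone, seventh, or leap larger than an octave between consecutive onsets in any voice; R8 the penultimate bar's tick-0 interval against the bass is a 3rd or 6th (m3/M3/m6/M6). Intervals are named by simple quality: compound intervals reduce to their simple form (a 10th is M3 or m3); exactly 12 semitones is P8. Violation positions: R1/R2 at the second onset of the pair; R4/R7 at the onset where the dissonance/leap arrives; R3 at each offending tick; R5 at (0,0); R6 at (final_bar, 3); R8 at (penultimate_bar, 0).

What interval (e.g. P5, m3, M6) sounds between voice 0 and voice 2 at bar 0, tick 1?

m3

voice 0=A3 voice 2=C5 -> m3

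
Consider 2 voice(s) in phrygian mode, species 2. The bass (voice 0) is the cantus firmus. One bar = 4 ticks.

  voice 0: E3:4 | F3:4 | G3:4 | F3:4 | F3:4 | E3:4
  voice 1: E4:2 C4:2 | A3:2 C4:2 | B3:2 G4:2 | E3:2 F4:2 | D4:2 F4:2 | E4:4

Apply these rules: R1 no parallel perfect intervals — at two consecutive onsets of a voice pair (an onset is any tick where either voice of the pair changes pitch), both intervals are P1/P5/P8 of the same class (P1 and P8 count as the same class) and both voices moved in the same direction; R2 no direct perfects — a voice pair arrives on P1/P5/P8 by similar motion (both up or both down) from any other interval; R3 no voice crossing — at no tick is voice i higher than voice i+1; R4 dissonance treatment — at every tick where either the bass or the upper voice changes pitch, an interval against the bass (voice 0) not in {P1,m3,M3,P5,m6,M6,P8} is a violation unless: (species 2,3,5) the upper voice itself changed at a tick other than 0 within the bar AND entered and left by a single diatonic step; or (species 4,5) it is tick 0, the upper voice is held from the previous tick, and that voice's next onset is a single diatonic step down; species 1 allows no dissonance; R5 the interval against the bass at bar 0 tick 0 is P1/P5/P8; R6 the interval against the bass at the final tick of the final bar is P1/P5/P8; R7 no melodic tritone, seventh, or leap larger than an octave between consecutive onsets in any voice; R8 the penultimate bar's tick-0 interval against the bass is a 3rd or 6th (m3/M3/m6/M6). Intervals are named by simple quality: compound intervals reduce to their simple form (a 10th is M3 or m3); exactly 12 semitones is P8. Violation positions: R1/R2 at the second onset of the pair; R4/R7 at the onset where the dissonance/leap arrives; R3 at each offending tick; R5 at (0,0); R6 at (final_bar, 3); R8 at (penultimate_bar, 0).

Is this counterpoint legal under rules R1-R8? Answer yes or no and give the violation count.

bar 0: v0=E3 v1=E4 (P8)
bar 1: v0=F3 v1=A3 (M3)
bar 2: v0=G3 v1=B3 (M3)
bar 3: v0=F3 v1=E3 (m2)
bar 4: v0=F3 v1=D4 (M6)
bar 5: v0=E3 v1=E4 (P8)
  R3 @ bar3.0: F3 above E3
  R4 @ bar3.0: F3/E3 m2 untreated
  R7 @ bar3.0: G4->E3 leap 15st
  R3 @ bar3.1: F3 above E3
  R7 @ bar3.2: E3->F4 leap 13st
  R1 @ bar5.0: F3/F4 P8 -> E3/E4 P8 similar

No (6 violations)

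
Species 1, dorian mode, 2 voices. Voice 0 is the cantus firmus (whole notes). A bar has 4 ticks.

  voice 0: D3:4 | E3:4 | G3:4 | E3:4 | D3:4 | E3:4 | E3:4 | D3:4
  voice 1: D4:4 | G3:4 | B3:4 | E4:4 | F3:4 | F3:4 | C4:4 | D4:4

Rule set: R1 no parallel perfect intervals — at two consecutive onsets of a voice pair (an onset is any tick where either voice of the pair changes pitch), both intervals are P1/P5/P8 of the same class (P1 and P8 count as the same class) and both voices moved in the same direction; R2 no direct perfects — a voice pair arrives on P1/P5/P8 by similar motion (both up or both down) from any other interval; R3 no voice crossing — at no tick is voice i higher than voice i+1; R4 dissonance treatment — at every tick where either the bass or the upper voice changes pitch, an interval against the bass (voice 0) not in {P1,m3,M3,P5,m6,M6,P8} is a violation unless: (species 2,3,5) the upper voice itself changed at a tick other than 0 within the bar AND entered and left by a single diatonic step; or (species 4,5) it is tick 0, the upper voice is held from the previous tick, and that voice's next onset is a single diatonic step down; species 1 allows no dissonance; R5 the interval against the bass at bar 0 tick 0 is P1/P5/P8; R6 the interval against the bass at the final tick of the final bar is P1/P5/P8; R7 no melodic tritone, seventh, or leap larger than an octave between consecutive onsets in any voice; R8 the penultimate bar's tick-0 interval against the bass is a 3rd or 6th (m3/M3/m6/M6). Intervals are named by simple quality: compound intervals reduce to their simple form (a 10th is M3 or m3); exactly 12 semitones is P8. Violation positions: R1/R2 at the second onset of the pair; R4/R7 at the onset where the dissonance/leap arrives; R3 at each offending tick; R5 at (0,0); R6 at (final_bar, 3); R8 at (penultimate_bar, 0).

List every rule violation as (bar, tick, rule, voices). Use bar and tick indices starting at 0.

(4, 0, R7, (1,))
(5, 0, R4, (0, 1))

bar 0: v0=D3 v1=D4 downbeat P8
bar 1: v0=E3 v1=G3 downbeat m3
bar 2: v0=G3 v1=B3 downbeat M3
bar 3: v0=E3 v1=E4 downbeat P8
bar 4: v0=D3 v1=F3 downbeat m3
bar 5: v0=E3 v1=F3 downbeat m2
bar 6: v0=E3 v1=C4 downbeat m6
bar 7: v0=D3 v1=D4 downbeat P8
  -> R7 @ bar 4 tick 0 v(1,): E4->F3 leap 11st
  -> R4 @ bar 5 tick 0 v(0, 1): E3/F3 m2 untreated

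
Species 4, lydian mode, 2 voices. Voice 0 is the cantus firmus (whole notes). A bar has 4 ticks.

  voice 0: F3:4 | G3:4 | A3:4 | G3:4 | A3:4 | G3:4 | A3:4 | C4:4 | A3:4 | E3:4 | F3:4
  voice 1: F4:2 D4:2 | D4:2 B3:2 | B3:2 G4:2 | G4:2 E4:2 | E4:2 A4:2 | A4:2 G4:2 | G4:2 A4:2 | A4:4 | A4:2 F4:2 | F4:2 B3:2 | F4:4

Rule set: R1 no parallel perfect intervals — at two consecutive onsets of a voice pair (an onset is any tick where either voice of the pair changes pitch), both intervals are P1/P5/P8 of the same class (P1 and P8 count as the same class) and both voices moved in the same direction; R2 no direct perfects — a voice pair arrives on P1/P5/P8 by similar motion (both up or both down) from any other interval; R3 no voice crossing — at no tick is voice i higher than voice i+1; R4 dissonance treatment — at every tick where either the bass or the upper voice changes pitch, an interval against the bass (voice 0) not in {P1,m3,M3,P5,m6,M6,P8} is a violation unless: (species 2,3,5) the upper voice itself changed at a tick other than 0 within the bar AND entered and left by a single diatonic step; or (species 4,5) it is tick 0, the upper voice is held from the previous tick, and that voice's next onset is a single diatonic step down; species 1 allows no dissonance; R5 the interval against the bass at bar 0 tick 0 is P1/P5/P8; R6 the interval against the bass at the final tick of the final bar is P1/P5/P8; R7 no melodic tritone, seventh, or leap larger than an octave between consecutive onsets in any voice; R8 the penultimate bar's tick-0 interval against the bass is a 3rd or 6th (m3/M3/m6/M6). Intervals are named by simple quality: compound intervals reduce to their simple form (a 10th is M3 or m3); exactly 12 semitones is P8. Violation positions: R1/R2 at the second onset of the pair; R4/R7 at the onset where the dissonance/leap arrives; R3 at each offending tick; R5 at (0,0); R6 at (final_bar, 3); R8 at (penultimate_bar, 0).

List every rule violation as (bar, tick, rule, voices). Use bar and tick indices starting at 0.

(2, 0, R4, (0, 1))
(2, 2, R4, (0, 1))
(6, 0, R4, (0, 1))
(9, 0, R4, (0, 1))
(9, 0, R8, (0, 1))
(9, 2, R7, (1,))
(10, 0, R2, (0, 1))
(10, 0, R7, (1,))

bar 0: v0=F3 v1=F4 downbeat P8
bar 1: v0=G3 v1=D4 downbeat P5
bar 2: v0=A3 v1=B3 downbeat M2
bar 3: v0=G3 v1=G4 downbeat P8
bar 4: v0=A3 v1=E4 downbeat P5
bar 5: v0=G3 v1=A4 downbeat M2
bar 6: v0=A3 v1=G4 downbeat m7
bar 7: v0=C4 v1=A4 downbeat M6
bar 8: v0=A3 v1=A4 downbeat P8
bar 9: v0=E3 v1=F4 downbeat m2
bar 10: v0=F3 v1=F4 downbeat P8
  -> R4 @ bar 2 tick 0 v(0, 1): A3/B3 M2 untreated
  -> R4 @ bar 2 tick 2 v(0, 1): A3/G4 m7 untreated
  -> R4 @ bar 6 tick 0 v(0, 1): A3/G4 m7 untreated
  -> R4 @ bar 9 tick 0 v(0, 1): E3/F4 m2 untreated
  -> R8 @ bar 9 tick 0 v(0, 1): penult m2 not 3rd/6th
  -> R7 @ bar 9 tick 2 v(1,): F4->B3 leap 6st
  -> R2 @ bar 10 tick 0 v(0, 1): E3/B3 P5 -> F3/F4 P8 similar
  -> R7 @ bar 10 tick 0 v(1,): B3->F4 leap 6st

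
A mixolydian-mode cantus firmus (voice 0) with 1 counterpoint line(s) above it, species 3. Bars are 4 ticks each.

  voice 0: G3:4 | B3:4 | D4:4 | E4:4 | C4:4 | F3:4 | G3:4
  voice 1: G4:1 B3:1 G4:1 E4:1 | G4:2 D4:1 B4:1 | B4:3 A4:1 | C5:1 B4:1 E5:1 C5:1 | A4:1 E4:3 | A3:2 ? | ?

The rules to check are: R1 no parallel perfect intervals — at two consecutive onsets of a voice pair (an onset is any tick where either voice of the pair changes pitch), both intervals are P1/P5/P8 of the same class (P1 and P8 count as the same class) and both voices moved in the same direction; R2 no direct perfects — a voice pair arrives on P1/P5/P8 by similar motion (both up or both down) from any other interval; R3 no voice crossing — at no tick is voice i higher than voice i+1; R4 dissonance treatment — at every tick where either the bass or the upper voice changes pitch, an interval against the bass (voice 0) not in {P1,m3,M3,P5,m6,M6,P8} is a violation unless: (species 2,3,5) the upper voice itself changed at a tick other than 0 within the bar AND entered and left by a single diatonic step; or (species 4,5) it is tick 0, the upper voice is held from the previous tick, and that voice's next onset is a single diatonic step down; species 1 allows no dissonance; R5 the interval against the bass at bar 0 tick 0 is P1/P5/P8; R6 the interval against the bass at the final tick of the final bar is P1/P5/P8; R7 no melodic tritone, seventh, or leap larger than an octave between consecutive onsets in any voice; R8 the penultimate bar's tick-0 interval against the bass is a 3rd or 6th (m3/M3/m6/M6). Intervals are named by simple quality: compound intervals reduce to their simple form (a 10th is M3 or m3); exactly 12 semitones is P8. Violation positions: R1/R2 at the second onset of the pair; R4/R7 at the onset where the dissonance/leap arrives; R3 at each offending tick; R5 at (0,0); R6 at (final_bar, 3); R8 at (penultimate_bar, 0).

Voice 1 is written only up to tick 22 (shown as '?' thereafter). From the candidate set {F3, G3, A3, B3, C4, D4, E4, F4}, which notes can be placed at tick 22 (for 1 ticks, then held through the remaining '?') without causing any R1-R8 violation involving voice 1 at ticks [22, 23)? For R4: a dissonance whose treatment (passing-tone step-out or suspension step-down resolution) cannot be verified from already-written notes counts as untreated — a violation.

F3: legal
G3: violates R4
A3: legal
B3: violates R4
C4: legal
D4: legal
E4: violates R4
F4: legal

{A3, C4, D4, F3, F4}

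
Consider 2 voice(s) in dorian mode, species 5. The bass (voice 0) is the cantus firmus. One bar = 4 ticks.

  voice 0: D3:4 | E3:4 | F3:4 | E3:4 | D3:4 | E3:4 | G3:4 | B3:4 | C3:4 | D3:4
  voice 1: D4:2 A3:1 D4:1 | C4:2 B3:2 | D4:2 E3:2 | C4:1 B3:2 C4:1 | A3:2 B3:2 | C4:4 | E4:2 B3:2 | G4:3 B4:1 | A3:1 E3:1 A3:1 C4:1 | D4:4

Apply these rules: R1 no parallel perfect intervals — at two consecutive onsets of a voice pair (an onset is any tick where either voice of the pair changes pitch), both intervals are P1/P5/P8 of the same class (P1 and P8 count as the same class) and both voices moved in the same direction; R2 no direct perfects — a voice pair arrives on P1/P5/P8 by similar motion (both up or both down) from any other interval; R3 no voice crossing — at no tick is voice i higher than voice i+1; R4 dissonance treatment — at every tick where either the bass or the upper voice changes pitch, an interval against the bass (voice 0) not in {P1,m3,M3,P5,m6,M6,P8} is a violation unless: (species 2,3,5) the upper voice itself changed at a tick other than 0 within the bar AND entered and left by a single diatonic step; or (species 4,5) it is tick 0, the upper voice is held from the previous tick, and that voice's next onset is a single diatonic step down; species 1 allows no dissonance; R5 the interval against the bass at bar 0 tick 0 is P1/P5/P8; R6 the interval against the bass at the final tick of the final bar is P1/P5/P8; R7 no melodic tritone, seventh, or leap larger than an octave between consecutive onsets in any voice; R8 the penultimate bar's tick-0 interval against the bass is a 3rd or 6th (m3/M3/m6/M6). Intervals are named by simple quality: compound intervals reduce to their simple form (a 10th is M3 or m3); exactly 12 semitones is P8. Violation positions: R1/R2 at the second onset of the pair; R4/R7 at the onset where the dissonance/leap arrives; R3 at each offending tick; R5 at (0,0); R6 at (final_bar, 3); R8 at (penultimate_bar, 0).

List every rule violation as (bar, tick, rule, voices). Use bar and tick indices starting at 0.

(2, 2, R3, (0, 1))
(2, 2, R4, (0, 1))
(2, 2, R7, (1,))
(2, 3, R3, (0, 1))
(4, 0, R2, (0, 1))
(8, 0, R7, (0,))
(8, 0, R7, (1,))
(9, 0, R1, (0, 1))

bar 0: v0=D3 v1=D4 downbeat P8
bar 1: v0=E3 v1=C4 downbeat m6
bar 2: v0=F3 v1=D4 downbeat M6
bar 3: v0=E3 v1=C4 downbeat m6
bar 4: v0=D3 v1=A3 downbeat P5
bar 5: v0=E3 v1=C4 downbeat m6
bar 6: v0=G3 v1=E4 downbeat M6
bar 7: v0=B3 v1=G4 downbeat m6
bar 8: v0=C3 v1=A3 downbeat M6
bar 9: v0=D3 v1=D4 downbeat P8
  -> R3 @ bar 2 tick 2 v(0, 1): F3 above E3
  -> R4 @ bar 2 tick 2 v(0, 1): F3/E3 m2 untreated
  -> R7 @ bar 2 tick 2 v(1,): D4->E3 leap 10st
  -> R3 @ bar 2 tick 3 v(0, 1): F3 above E3
  -> R2 @ bar 4 tick 0 v(0, 1): E3/C4 m6 -> D3/A3 P5 similar
  -> R7 @ bar 8 tick 0 v(0,): B3->C3 leap 11st
  -> R7 @ bar 8 tick 0 v(1,): B4->A3 leap 14st
  -> R1 @ bar 9 tick 0 v(0, 1): C3/C4 P8 -> D3/D4 P8 similar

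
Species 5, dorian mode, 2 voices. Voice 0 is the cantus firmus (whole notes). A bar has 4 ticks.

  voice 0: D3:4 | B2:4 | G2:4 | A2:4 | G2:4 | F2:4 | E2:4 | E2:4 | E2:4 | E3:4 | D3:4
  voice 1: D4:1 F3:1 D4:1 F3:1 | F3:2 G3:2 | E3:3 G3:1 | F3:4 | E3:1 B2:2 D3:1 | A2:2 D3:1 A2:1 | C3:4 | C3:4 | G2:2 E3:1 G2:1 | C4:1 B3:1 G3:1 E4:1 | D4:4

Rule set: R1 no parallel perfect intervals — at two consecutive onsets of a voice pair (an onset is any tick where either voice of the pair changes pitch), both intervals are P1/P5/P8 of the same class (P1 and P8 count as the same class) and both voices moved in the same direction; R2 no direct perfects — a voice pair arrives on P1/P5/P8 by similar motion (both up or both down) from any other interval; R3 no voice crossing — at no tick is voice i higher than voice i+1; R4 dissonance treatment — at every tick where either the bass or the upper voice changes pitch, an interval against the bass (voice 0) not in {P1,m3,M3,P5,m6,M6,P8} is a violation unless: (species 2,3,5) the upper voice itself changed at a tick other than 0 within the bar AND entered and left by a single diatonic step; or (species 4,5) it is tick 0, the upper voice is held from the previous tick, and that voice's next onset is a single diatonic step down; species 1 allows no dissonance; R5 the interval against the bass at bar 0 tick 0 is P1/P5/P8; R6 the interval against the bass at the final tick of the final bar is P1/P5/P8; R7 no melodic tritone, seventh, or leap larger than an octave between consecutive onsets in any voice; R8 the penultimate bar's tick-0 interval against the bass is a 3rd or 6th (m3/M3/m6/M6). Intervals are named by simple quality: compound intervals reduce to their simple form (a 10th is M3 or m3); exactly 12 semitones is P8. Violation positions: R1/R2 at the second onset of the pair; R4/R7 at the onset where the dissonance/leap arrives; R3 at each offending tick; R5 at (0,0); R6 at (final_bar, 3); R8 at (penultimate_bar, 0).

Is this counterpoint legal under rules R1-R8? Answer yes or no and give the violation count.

bar 0: v0=D3 v1=D4 (P8)
bar 1: v0=B2 v1=F3 (TT)
bar 2: v0=G2 v1=E3 (M6)
bar 3: v0=A2 v1=F3 (m6)
bar 4: v0=G2 v1=E3 (M6)
bar 5: v0=F2 v1=A2 (M3)
bar 6: v0=E2 v1=C3 (m6)
bar 7: v0=E2 v1=C3 (m6)
bar 8: v0=E2 v1=G2 (m3)
bar 9: v0=E3 v1=C4 (m6)
bar 10: v0=D3 v1=D4 (P8)
  R4 @ bar1.0: B2/F3 TT untreated
  R7 @ bar9.0: G2->C4 leap 17st
  R1 @ bar10.0: E3/E4 P8 -> D3/D4 P8 similar

No (3 violations)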